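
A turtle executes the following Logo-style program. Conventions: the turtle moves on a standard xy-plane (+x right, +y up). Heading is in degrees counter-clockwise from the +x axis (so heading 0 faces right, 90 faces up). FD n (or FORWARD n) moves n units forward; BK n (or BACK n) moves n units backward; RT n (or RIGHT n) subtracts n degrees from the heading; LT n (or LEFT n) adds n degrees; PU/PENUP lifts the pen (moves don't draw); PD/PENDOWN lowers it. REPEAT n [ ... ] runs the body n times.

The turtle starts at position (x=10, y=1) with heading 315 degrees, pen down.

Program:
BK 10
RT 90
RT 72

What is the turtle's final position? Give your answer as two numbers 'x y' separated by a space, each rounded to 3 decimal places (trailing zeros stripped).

Answer: 2.929 8.071

Derivation:
Executing turtle program step by step:
Start: pos=(10,1), heading=315, pen down
BK 10: (10,1) -> (2.929,8.071) [heading=315, draw]
RT 90: heading 315 -> 225
RT 72: heading 225 -> 153
Final: pos=(2.929,8.071), heading=153, 1 segment(s) drawn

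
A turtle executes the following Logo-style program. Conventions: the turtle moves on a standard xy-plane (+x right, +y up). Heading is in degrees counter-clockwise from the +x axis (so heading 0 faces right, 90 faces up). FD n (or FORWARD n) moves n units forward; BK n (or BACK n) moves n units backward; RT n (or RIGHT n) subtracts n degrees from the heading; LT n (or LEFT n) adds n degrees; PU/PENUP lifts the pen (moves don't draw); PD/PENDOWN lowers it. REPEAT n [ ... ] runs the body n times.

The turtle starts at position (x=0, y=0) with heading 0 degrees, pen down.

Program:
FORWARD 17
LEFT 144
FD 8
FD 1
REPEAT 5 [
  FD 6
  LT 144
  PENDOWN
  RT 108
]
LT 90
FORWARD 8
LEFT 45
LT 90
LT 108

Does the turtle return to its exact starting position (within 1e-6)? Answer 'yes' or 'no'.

Executing turtle program step by step:
Start: pos=(0,0), heading=0, pen down
FD 17: (0,0) -> (17,0) [heading=0, draw]
LT 144: heading 0 -> 144
FD 8: (17,0) -> (10.528,4.702) [heading=144, draw]
FD 1: (10.528,4.702) -> (9.719,5.29) [heading=144, draw]
REPEAT 5 [
  -- iteration 1/5 --
  FD 6: (9.719,5.29) -> (4.865,8.817) [heading=144, draw]
  LT 144: heading 144 -> 288
  PD: pen down
  RT 108: heading 288 -> 180
  -- iteration 2/5 --
  FD 6: (4.865,8.817) -> (-1.135,8.817) [heading=180, draw]
  LT 144: heading 180 -> 324
  PD: pen down
  RT 108: heading 324 -> 216
  -- iteration 3/5 --
  FD 6: (-1.135,8.817) -> (-5.989,5.29) [heading=216, draw]
  LT 144: heading 216 -> 0
  PD: pen down
  RT 108: heading 0 -> 252
  -- iteration 4/5 --
  FD 6: (-5.989,5.29) -> (-7.843,-0.416) [heading=252, draw]
  LT 144: heading 252 -> 36
  PD: pen down
  RT 108: heading 36 -> 288
  -- iteration 5/5 --
  FD 6: (-7.843,-0.416) -> (-5.989,-6.123) [heading=288, draw]
  LT 144: heading 288 -> 72
  PD: pen down
  RT 108: heading 72 -> 324
]
LT 90: heading 324 -> 54
FD 8: (-5.989,-6.123) -> (-1.287,0.35) [heading=54, draw]
LT 45: heading 54 -> 99
LT 90: heading 99 -> 189
LT 108: heading 189 -> 297
Final: pos=(-1.287,0.35), heading=297, 9 segment(s) drawn

Start position: (0, 0)
Final position: (-1.287, 0.35)
Distance = 1.334; >= 1e-6 -> NOT closed

Answer: no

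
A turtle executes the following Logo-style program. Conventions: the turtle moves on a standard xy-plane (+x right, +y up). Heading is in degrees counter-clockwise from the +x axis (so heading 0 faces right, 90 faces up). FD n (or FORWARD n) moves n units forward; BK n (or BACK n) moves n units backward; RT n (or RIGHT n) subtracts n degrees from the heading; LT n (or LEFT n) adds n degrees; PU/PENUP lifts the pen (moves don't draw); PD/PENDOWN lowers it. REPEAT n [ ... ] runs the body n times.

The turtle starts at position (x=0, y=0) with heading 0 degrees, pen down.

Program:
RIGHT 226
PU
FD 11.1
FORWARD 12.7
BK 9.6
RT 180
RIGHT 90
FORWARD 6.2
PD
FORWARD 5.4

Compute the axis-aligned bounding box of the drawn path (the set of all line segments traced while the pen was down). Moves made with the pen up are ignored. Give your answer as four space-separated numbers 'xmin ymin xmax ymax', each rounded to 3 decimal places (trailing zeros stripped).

Answer: -18.208 2.157 -14.324 5.908

Derivation:
Executing turtle program step by step:
Start: pos=(0,0), heading=0, pen down
RT 226: heading 0 -> 134
PU: pen up
FD 11.1: (0,0) -> (-7.711,7.985) [heading=134, move]
FD 12.7: (-7.711,7.985) -> (-16.533,17.12) [heading=134, move]
BK 9.6: (-16.533,17.12) -> (-9.864,10.215) [heading=134, move]
RT 180: heading 134 -> 314
RT 90: heading 314 -> 224
FD 6.2: (-9.864,10.215) -> (-14.324,5.908) [heading=224, move]
PD: pen down
FD 5.4: (-14.324,5.908) -> (-18.208,2.157) [heading=224, draw]
Final: pos=(-18.208,2.157), heading=224, 1 segment(s) drawn

Segment endpoints: x in {-18.208, -14.324}, y in {2.157, 5.908}
xmin=-18.208, ymin=2.157, xmax=-14.324, ymax=5.908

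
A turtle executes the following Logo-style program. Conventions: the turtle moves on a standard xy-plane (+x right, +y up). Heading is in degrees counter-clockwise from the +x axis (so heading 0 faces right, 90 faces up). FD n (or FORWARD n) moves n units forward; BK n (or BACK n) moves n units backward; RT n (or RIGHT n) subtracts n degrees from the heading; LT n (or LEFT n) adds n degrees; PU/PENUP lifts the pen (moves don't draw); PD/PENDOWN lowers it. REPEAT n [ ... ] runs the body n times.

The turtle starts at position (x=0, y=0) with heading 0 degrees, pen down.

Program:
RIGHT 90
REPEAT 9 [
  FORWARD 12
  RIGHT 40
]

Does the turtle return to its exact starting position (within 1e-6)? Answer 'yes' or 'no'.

Executing turtle program step by step:
Start: pos=(0,0), heading=0, pen down
RT 90: heading 0 -> 270
REPEAT 9 [
  -- iteration 1/9 --
  FD 12: (0,0) -> (0,-12) [heading=270, draw]
  RT 40: heading 270 -> 230
  -- iteration 2/9 --
  FD 12: (0,-12) -> (-7.713,-21.193) [heading=230, draw]
  RT 40: heading 230 -> 190
  -- iteration 3/9 --
  FD 12: (-7.713,-21.193) -> (-19.531,-23.276) [heading=190, draw]
  RT 40: heading 190 -> 150
  -- iteration 4/9 --
  FD 12: (-19.531,-23.276) -> (-29.923,-17.276) [heading=150, draw]
  RT 40: heading 150 -> 110
  -- iteration 5/9 --
  FD 12: (-29.923,-17.276) -> (-34.028,-6) [heading=110, draw]
  RT 40: heading 110 -> 70
  -- iteration 6/9 --
  FD 12: (-34.028,-6) -> (-29.923,5.276) [heading=70, draw]
  RT 40: heading 70 -> 30
  -- iteration 7/9 --
  FD 12: (-29.923,5.276) -> (-19.531,11.276) [heading=30, draw]
  RT 40: heading 30 -> 350
  -- iteration 8/9 --
  FD 12: (-19.531,11.276) -> (-7.713,9.193) [heading=350, draw]
  RT 40: heading 350 -> 310
  -- iteration 9/9 --
  FD 12: (-7.713,9.193) -> (0,0) [heading=310, draw]
  RT 40: heading 310 -> 270
]
Final: pos=(0,0), heading=270, 9 segment(s) drawn

Start position: (0, 0)
Final position: (0, 0)
Distance = 0; < 1e-6 -> CLOSED

Answer: yes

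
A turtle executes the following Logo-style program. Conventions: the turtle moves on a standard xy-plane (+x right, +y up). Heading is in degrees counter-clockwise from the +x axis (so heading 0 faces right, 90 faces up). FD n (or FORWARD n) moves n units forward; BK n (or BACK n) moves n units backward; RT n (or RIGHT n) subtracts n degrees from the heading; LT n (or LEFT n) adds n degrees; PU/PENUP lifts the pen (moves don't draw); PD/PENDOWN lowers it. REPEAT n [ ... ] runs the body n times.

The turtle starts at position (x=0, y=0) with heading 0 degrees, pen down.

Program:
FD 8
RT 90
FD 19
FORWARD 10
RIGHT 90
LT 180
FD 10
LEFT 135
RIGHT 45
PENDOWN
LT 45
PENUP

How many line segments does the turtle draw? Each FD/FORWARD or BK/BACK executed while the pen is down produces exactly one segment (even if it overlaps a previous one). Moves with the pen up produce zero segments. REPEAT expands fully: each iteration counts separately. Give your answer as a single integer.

Answer: 4

Derivation:
Executing turtle program step by step:
Start: pos=(0,0), heading=0, pen down
FD 8: (0,0) -> (8,0) [heading=0, draw]
RT 90: heading 0 -> 270
FD 19: (8,0) -> (8,-19) [heading=270, draw]
FD 10: (8,-19) -> (8,-29) [heading=270, draw]
RT 90: heading 270 -> 180
LT 180: heading 180 -> 0
FD 10: (8,-29) -> (18,-29) [heading=0, draw]
LT 135: heading 0 -> 135
RT 45: heading 135 -> 90
PD: pen down
LT 45: heading 90 -> 135
PU: pen up
Final: pos=(18,-29), heading=135, 4 segment(s) drawn
Segments drawn: 4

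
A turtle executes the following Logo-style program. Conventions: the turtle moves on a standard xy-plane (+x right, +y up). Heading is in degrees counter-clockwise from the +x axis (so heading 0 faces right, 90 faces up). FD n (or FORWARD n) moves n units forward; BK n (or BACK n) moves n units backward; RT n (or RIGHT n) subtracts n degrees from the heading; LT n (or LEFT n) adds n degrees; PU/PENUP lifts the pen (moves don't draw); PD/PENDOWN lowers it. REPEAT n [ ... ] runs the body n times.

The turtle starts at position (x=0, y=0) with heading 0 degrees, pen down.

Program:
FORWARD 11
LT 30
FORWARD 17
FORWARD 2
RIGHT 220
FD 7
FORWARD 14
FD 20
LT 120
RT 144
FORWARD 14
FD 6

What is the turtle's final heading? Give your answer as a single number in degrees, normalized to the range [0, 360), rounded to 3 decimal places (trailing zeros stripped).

Executing turtle program step by step:
Start: pos=(0,0), heading=0, pen down
FD 11: (0,0) -> (11,0) [heading=0, draw]
LT 30: heading 0 -> 30
FD 17: (11,0) -> (25.722,8.5) [heading=30, draw]
FD 2: (25.722,8.5) -> (27.454,9.5) [heading=30, draw]
RT 220: heading 30 -> 170
FD 7: (27.454,9.5) -> (20.561,10.716) [heading=170, draw]
FD 14: (20.561,10.716) -> (6.774,13.147) [heading=170, draw]
FD 20: (6.774,13.147) -> (-12.923,16.62) [heading=170, draw]
LT 120: heading 170 -> 290
RT 144: heading 290 -> 146
FD 14: (-12.923,16.62) -> (-24.529,24.448) [heading=146, draw]
FD 6: (-24.529,24.448) -> (-29.503,27.803) [heading=146, draw]
Final: pos=(-29.503,27.803), heading=146, 8 segment(s) drawn

Answer: 146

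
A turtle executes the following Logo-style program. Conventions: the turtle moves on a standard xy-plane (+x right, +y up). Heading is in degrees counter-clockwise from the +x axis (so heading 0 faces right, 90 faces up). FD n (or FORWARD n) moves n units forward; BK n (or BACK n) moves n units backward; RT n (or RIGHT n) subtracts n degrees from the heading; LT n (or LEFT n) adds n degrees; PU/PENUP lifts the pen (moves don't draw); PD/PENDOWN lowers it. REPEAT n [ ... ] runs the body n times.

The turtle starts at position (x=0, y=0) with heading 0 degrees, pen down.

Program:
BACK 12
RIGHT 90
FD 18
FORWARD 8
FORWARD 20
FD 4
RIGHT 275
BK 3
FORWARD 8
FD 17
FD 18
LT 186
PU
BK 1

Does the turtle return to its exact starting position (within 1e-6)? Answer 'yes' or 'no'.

Answer: no

Derivation:
Executing turtle program step by step:
Start: pos=(0,0), heading=0, pen down
BK 12: (0,0) -> (-12,0) [heading=0, draw]
RT 90: heading 0 -> 270
FD 18: (-12,0) -> (-12,-18) [heading=270, draw]
FD 8: (-12,-18) -> (-12,-26) [heading=270, draw]
FD 20: (-12,-26) -> (-12,-46) [heading=270, draw]
FD 4: (-12,-46) -> (-12,-50) [heading=270, draw]
RT 275: heading 270 -> 355
BK 3: (-12,-50) -> (-14.989,-49.739) [heading=355, draw]
FD 8: (-14.989,-49.739) -> (-7.019,-50.436) [heading=355, draw]
FD 17: (-7.019,-50.436) -> (9.916,-51.917) [heading=355, draw]
FD 18: (9.916,-51.917) -> (27.848,-53.486) [heading=355, draw]
LT 186: heading 355 -> 181
PU: pen up
BK 1: (27.848,-53.486) -> (28.848,-53.469) [heading=181, move]
Final: pos=(28.848,-53.469), heading=181, 9 segment(s) drawn

Start position: (0, 0)
Final position: (28.848, -53.469)
Distance = 60.754; >= 1e-6 -> NOT closed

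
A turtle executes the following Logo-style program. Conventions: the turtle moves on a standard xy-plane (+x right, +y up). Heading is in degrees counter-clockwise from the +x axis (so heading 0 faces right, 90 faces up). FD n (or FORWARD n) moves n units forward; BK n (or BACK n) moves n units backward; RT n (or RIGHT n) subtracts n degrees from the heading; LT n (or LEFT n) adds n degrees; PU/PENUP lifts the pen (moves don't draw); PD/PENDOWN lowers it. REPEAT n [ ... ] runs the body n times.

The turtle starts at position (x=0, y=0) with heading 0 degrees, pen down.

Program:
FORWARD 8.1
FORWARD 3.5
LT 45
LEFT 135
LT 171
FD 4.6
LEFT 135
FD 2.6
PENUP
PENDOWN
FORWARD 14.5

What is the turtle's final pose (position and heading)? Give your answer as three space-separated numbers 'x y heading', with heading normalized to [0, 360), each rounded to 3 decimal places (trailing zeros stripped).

Answer: 6.092 13.115 126

Derivation:
Executing turtle program step by step:
Start: pos=(0,0), heading=0, pen down
FD 8.1: (0,0) -> (8.1,0) [heading=0, draw]
FD 3.5: (8.1,0) -> (11.6,0) [heading=0, draw]
LT 45: heading 0 -> 45
LT 135: heading 45 -> 180
LT 171: heading 180 -> 351
FD 4.6: (11.6,0) -> (16.143,-0.72) [heading=351, draw]
LT 135: heading 351 -> 126
FD 2.6: (16.143,-0.72) -> (14.615,1.384) [heading=126, draw]
PU: pen up
PD: pen down
FD 14.5: (14.615,1.384) -> (6.092,13.115) [heading=126, draw]
Final: pos=(6.092,13.115), heading=126, 5 segment(s) drawn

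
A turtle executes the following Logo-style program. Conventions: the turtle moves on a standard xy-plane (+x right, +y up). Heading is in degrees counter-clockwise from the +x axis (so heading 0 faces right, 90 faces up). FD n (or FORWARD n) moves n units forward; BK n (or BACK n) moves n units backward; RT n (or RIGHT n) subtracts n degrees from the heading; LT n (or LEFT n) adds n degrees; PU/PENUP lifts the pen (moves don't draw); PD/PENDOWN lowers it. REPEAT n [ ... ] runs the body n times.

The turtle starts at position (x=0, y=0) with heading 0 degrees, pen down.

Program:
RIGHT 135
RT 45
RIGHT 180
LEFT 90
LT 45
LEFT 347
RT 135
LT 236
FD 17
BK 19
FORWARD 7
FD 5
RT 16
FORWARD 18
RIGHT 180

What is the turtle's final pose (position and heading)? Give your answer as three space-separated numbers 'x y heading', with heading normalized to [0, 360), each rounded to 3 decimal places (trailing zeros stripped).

Answer: -23.352 -14.992 27

Derivation:
Executing turtle program step by step:
Start: pos=(0,0), heading=0, pen down
RT 135: heading 0 -> 225
RT 45: heading 225 -> 180
RT 180: heading 180 -> 0
LT 90: heading 0 -> 90
LT 45: heading 90 -> 135
LT 347: heading 135 -> 122
RT 135: heading 122 -> 347
LT 236: heading 347 -> 223
FD 17: (0,0) -> (-12.433,-11.594) [heading=223, draw]
BK 19: (-12.433,-11.594) -> (1.463,1.364) [heading=223, draw]
FD 7: (1.463,1.364) -> (-3.657,-3.41) [heading=223, draw]
FD 5: (-3.657,-3.41) -> (-7.314,-6.82) [heading=223, draw]
RT 16: heading 223 -> 207
FD 18: (-7.314,-6.82) -> (-23.352,-14.992) [heading=207, draw]
RT 180: heading 207 -> 27
Final: pos=(-23.352,-14.992), heading=27, 5 segment(s) drawn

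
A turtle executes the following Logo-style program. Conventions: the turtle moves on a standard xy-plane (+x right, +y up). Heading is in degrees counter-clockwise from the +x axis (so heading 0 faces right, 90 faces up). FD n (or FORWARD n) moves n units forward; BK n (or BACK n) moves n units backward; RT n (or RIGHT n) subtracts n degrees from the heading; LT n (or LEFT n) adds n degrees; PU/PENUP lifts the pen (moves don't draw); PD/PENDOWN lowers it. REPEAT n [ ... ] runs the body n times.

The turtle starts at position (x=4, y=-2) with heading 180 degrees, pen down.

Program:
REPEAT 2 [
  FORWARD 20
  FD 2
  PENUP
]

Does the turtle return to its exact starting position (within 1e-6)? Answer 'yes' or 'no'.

Executing turtle program step by step:
Start: pos=(4,-2), heading=180, pen down
REPEAT 2 [
  -- iteration 1/2 --
  FD 20: (4,-2) -> (-16,-2) [heading=180, draw]
  FD 2: (-16,-2) -> (-18,-2) [heading=180, draw]
  PU: pen up
  -- iteration 2/2 --
  FD 20: (-18,-2) -> (-38,-2) [heading=180, move]
  FD 2: (-38,-2) -> (-40,-2) [heading=180, move]
  PU: pen up
]
Final: pos=(-40,-2), heading=180, 2 segment(s) drawn

Start position: (4, -2)
Final position: (-40, -2)
Distance = 44; >= 1e-6 -> NOT closed

Answer: no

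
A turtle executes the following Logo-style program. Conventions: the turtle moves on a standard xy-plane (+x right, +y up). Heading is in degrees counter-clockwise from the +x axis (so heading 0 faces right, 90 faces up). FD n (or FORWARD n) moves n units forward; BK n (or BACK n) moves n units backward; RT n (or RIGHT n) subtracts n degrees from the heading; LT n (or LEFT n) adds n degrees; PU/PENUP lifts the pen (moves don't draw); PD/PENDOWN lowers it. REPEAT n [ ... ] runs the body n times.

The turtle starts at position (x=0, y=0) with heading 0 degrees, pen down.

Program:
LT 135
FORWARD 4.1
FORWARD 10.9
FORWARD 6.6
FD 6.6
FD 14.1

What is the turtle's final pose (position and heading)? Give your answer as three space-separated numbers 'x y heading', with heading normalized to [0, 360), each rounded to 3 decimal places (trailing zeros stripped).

Answer: -29.911 29.911 135

Derivation:
Executing turtle program step by step:
Start: pos=(0,0), heading=0, pen down
LT 135: heading 0 -> 135
FD 4.1: (0,0) -> (-2.899,2.899) [heading=135, draw]
FD 10.9: (-2.899,2.899) -> (-10.607,10.607) [heading=135, draw]
FD 6.6: (-10.607,10.607) -> (-15.274,15.274) [heading=135, draw]
FD 6.6: (-15.274,15.274) -> (-19.94,19.94) [heading=135, draw]
FD 14.1: (-19.94,19.94) -> (-29.911,29.911) [heading=135, draw]
Final: pos=(-29.911,29.911), heading=135, 5 segment(s) drawn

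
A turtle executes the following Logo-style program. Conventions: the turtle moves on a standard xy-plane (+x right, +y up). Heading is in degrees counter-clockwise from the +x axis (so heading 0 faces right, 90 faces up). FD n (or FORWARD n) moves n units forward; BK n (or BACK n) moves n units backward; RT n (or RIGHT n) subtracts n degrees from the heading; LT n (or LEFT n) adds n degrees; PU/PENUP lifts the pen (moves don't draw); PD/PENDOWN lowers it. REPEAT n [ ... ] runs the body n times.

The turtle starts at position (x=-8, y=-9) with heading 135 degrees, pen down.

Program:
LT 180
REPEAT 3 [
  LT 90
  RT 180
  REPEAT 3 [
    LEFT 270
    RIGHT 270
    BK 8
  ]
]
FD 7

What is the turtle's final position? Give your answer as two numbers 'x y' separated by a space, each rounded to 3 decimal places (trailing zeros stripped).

Answer: 13.92 -21.021

Derivation:
Executing turtle program step by step:
Start: pos=(-8,-9), heading=135, pen down
LT 180: heading 135 -> 315
REPEAT 3 [
  -- iteration 1/3 --
  LT 90: heading 315 -> 45
  RT 180: heading 45 -> 225
  REPEAT 3 [
    -- iteration 1/3 --
    LT 270: heading 225 -> 135
    RT 270: heading 135 -> 225
    BK 8: (-8,-9) -> (-2.343,-3.343) [heading=225, draw]
    -- iteration 2/3 --
    LT 270: heading 225 -> 135
    RT 270: heading 135 -> 225
    BK 8: (-2.343,-3.343) -> (3.314,2.314) [heading=225, draw]
    -- iteration 3/3 --
    LT 270: heading 225 -> 135
    RT 270: heading 135 -> 225
    BK 8: (3.314,2.314) -> (8.971,7.971) [heading=225, draw]
  ]
  -- iteration 2/3 --
  LT 90: heading 225 -> 315
  RT 180: heading 315 -> 135
  REPEAT 3 [
    -- iteration 1/3 --
    LT 270: heading 135 -> 45
    RT 270: heading 45 -> 135
    BK 8: (8.971,7.971) -> (14.627,2.314) [heading=135, draw]
    -- iteration 2/3 --
    LT 270: heading 135 -> 45
    RT 270: heading 45 -> 135
    BK 8: (14.627,2.314) -> (20.284,-3.343) [heading=135, draw]
    -- iteration 3/3 --
    LT 270: heading 135 -> 45
    RT 270: heading 45 -> 135
    BK 8: (20.284,-3.343) -> (25.941,-9) [heading=135, draw]
  ]
  -- iteration 3/3 --
  LT 90: heading 135 -> 225
  RT 180: heading 225 -> 45
  REPEAT 3 [
    -- iteration 1/3 --
    LT 270: heading 45 -> 315
    RT 270: heading 315 -> 45
    BK 8: (25.941,-9) -> (20.284,-14.657) [heading=45, draw]
    -- iteration 2/3 --
    LT 270: heading 45 -> 315
    RT 270: heading 315 -> 45
    BK 8: (20.284,-14.657) -> (14.627,-20.314) [heading=45, draw]
    -- iteration 3/3 --
    LT 270: heading 45 -> 315
    RT 270: heading 315 -> 45
    BK 8: (14.627,-20.314) -> (8.971,-25.971) [heading=45, draw]
  ]
]
FD 7: (8.971,-25.971) -> (13.92,-21.021) [heading=45, draw]
Final: pos=(13.92,-21.021), heading=45, 10 segment(s) drawn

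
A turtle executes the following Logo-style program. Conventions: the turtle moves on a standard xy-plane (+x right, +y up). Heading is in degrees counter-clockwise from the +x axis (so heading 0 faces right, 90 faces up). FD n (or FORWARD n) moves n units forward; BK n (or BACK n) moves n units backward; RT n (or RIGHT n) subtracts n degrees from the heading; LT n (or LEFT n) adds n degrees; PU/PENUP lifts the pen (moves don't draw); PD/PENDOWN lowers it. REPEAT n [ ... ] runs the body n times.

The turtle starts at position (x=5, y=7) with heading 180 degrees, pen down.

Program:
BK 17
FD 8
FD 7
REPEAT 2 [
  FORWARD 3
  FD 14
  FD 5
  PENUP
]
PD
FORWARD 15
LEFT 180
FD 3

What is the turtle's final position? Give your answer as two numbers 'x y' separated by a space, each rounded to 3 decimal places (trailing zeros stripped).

Executing turtle program step by step:
Start: pos=(5,7), heading=180, pen down
BK 17: (5,7) -> (22,7) [heading=180, draw]
FD 8: (22,7) -> (14,7) [heading=180, draw]
FD 7: (14,7) -> (7,7) [heading=180, draw]
REPEAT 2 [
  -- iteration 1/2 --
  FD 3: (7,7) -> (4,7) [heading=180, draw]
  FD 14: (4,7) -> (-10,7) [heading=180, draw]
  FD 5: (-10,7) -> (-15,7) [heading=180, draw]
  PU: pen up
  -- iteration 2/2 --
  FD 3: (-15,7) -> (-18,7) [heading=180, move]
  FD 14: (-18,7) -> (-32,7) [heading=180, move]
  FD 5: (-32,7) -> (-37,7) [heading=180, move]
  PU: pen up
]
PD: pen down
FD 15: (-37,7) -> (-52,7) [heading=180, draw]
LT 180: heading 180 -> 0
FD 3: (-52,7) -> (-49,7) [heading=0, draw]
Final: pos=(-49,7), heading=0, 8 segment(s) drawn

Answer: -49 7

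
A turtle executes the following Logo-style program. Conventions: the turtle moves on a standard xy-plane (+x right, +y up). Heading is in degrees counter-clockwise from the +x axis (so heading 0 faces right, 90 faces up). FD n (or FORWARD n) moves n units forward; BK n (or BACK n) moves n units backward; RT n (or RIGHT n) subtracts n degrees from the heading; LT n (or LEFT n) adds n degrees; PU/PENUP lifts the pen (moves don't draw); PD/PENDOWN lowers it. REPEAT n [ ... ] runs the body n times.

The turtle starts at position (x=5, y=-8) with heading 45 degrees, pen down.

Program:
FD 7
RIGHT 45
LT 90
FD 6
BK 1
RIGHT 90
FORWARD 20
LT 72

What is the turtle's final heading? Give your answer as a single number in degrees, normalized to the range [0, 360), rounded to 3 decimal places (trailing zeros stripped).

Answer: 72

Derivation:
Executing turtle program step by step:
Start: pos=(5,-8), heading=45, pen down
FD 7: (5,-8) -> (9.95,-3.05) [heading=45, draw]
RT 45: heading 45 -> 0
LT 90: heading 0 -> 90
FD 6: (9.95,-3.05) -> (9.95,2.95) [heading=90, draw]
BK 1: (9.95,2.95) -> (9.95,1.95) [heading=90, draw]
RT 90: heading 90 -> 0
FD 20: (9.95,1.95) -> (29.95,1.95) [heading=0, draw]
LT 72: heading 0 -> 72
Final: pos=(29.95,1.95), heading=72, 4 segment(s) drawn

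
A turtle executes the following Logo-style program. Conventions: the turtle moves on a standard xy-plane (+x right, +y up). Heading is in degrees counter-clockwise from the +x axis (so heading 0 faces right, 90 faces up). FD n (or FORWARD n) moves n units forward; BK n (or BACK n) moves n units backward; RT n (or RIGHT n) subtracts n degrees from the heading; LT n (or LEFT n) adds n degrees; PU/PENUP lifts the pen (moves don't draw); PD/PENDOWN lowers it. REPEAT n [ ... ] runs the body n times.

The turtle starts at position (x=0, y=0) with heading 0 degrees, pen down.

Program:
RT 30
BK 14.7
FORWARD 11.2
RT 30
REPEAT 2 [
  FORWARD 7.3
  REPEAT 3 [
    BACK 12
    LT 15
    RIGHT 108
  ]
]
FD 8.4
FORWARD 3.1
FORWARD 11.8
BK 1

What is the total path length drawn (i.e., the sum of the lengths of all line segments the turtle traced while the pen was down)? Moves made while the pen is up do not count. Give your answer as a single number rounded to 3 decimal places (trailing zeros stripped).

Executing turtle program step by step:
Start: pos=(0,0), heading=0, pen down
RT 30: heading 0 -> 330
BK 14.7: (0,0) -> (-12.731,7.35) [heading=330, draw]
FD 11.2: (-12.731,7.35) -> (-3.031,1.75) [heading=330, draw]
RT 30: heading 330 -> 300
REPEAT 2 [
  -- iteration 1/2 --
  FD 7.3: (-3.031,1.75) -> (0.619,-4.572) [heading=300, draw]
  REPEAT 3 [
    -- iteration 1/3 --
    BK 12: (0.619,-4.572) -> (-5.381,5.82) [heading=300, draw]
    LT 15: heading 300 -> 315
    RT 108: heading 315 -> 207
    -- iteration 2/3 --
    BK 12: (-5.381,5.82) -> (5.311,11.268) [heading=207, draw]
    LT 15: heading 207 -> 222
    RT 108: heading 222 -> 114
    -- iteration 3/3 --
    BK 12: (5.311,11.268) -> (10.192,0.306) [heading=114, draw]
    LT 15: heading 114 -> 129
    RT 108: heading 129 -> 21
  ]
  -- iteration 2/2 --
  FD 7.3: (10.192,0.306) -> (17.007,2.922) [heading=21, draw]
  REPEAT 3 [
    -- iteration 1/3 --
    BK 12: (17.007,2.922) -> (5.804,-1.379) [heading=21, draw]
    LT 15: heading 21 -> 36
    RT 108: heading 36 -> 288
    -- iteration 2/3 --
    BK 12: (5.804,-1.379) -> (2.096,10.034) [heading=288, draw]
    LT 15: heading 288 -> 303
    RT 108: heading 303 -> 195
    -- iteration 3/3 --
    BK 12: (2.096,10.034) -> (13.687,13.14) [heading=195, draw]
    LT 15: heading 195 -> 210
    RT 108: heading 210 -> 102
  ]
]
FD 8.4: (13.687,13.14) -> (11.94,21.356) [heading=102, draw]
FD 3.1: (11.94,21.356) -> (11.296,24.389) [heading=102, draw]
FD 11.8: (11.296,24.389) -> (8.843,35.931) [heading=102, draw]
BK 1: (8.843,35.931) -> (9.05,34.953) [heading=102, draw]
Final: pos=(9.05,34.953), heading=102, 14 segment(s) drawn

Segment lengths:
  seg 1: (0,0) -> (-12.731,7.35), length = 14.7
  seg 2: (-12.731,7.35) -> (-3.031,1.75), length = 11.2
  seg 3: (-3.031,1.75) -> (0.619,-4.572), length = 7.3
  seg 4: (0.619,-4.572) -> (-5.381,5.82), length = 12
  seg 5: (-5.381,5.82) -> (5.311,11.268), length = 12
  seg 6: (5.311,11.268) -> (10.192,0.306), length = 12
  seg 7: (10.192,0.306) -> (17.007,2.922), length = 7.3
  seg 8: (17.007,2.922) -> (5.804,-1.379), length = 12
  seg 9: (5.804,-1.379) -> (2.096,10.034), length = 12
  seg 10: (2.096,10.034) -> (13.687,13.14), length = 12
  seg 11: (13.687,13.14) -> (11.94,21.356), length = 8.4
  seg 12: (11.94,21.356) -> (11.296,24.389), length = 3.1
  seg 13: (11.296,24.389) -> (8.843,35.931), length = 11.8
  seg 14: (8.843,35.931) -> (9.05,34.953), length = 1
Total = 136.8

Answer: 136.8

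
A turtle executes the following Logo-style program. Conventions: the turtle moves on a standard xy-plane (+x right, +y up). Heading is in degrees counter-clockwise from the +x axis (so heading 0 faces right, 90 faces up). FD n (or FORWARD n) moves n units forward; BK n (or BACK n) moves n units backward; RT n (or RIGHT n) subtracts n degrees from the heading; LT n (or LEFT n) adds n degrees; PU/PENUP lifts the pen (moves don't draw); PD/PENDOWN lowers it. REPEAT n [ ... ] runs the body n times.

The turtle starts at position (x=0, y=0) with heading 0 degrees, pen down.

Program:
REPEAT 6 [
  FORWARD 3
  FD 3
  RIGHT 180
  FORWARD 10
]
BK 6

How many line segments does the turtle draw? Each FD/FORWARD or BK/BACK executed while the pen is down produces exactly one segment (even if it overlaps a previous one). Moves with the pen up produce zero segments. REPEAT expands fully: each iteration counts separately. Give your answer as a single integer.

Answer: 19

Derivation:
Executing turtle program step by step:
Start: pos=(0,0), heading=0, pen down
REPEAT 6 [
  -- iteration 1/6 --
  FD 3: (0,0) -> (3,0) [heading=0, draw]
  FD 3: (3,0) -> (6,0) [heading=0, draw]
  RT 180: heading 0 -> 180
  FD 10: (6,0) -> (-4,0) [heading=180, draw]
  -- iteration 2/6 --
  FD 3: (-4,0) -> (-7,0) [heading=180, draw]
  FD 3: (-7,0) -> (-10,0) [heading=180, draw]
  RT 180: heading 180 -> 0
  FD 10: (-10,0) -> (0,0) [heading=0, draw]
  -- iteration 3/6 --
  FD 3: (0,0) -> (3,0) [heading=0, draw]
  FD 3: (3,0) -> (6,0) [heading=0, draw]
  RT 180: heading 0 -> 180
  FD 10: (6,0) -> (-4,0) [heading=180, draw]
  -- iteration 4/6 --
  FD 3: (-4,0) -> (-7,0) [heading=180, draw]
  FD 3: (-7,0) -> (-10,0) [heading=180, draw]
  RT 180: heading 180 -> 0
  FD 10: (-10,0) -> (0,0) [heading=0, draw]
  -- iteration 5/6 --
  FD 3: (0,0) -> (3,0) [heading=0, draw]
  FD 3: (3,0) -> (6,0) [heading=0, draw]
  RT 180: heading 0 -> 180
  FD 10: (6,0) -> (-4,0) [heading=180, draw]
  -- iteration 6/6 --
  FD 3: (-4,0) -> (-7,0) [heading=180, draw]
  FD 3: (-7,0) -> (-10,0) [heading=180, draw]
  RT 180: heading 180 -> 0
  FD 10: (-10,0) -> (0,0) [heading=0, draw]
]
BK 6: (0,0) -> (-6,0) [heading=0, draw]
Final: pos=(-6,0), heading=0, 19 segment(s) drawn
Segments drawn: 19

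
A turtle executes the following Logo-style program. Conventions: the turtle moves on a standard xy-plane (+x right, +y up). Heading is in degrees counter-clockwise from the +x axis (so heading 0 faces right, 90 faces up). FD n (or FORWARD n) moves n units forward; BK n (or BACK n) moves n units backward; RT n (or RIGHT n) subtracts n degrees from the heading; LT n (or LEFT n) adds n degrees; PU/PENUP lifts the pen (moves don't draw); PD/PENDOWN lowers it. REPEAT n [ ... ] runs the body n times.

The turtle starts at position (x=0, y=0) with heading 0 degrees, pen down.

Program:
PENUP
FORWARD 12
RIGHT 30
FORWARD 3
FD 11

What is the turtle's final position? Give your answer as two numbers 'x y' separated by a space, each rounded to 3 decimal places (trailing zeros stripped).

Answer: 24.124 -7

Derivation:
Executing turtle program step by step:
Start: pos=(0,0), heading=0, pen down
PU: pen up
FD 12: (0,0) -> (12,0) [heading=0, move]
RT 30: heading 0 -> 330
FD 3: (12,0) -> (14.598,-1.5) [heading=330, move]
FD 11: (14.598,-1.5) -> (24.124,-7) [heading=330, move]
Final: pos=(24.124,-7), heading=330, 0 segment(s) drawn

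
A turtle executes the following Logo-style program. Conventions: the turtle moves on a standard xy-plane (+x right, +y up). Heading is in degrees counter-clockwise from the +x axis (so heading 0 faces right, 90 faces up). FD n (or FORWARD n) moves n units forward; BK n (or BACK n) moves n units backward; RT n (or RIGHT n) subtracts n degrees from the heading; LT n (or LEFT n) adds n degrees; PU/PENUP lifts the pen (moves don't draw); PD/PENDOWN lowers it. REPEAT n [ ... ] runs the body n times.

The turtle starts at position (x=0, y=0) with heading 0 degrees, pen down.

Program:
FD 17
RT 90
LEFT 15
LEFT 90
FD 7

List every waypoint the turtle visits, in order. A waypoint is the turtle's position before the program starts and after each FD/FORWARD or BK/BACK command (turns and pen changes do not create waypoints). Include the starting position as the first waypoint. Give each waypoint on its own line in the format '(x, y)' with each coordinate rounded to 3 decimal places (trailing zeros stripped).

Answer: (0, 0)
(17, 0)
(23.761, 1.812)

Derivation:
Executing turtle program step by step:
Start: pos=(0,0), heading=0, pen down
FD 17: (0,0) -> (17,0) [heading=0, draw]
RT 90: heading 0 -> 270
LT 15: heading 270 -> 285
LT 90: heading 285 -> 15
FD 7: (17,0) -> (23.761,1.812) [heading=15, draw]
Final: pos=(23.761,1.812), heading=15, 2 segment(s) drawn
Waypoints (3 total):
(0, 0)
(17, 0)
(23.761, 1.812)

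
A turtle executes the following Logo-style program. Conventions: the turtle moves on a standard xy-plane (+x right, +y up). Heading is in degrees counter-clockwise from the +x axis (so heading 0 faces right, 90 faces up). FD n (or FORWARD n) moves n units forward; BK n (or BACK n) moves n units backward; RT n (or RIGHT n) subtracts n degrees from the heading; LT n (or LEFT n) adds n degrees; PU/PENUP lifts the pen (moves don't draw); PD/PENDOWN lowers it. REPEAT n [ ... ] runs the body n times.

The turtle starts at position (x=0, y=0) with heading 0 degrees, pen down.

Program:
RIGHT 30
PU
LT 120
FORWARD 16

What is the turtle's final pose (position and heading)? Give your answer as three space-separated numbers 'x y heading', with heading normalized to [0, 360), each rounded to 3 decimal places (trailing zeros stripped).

Executing turtle program step by step:
Start: pos=(0,0), heading=0, pen down
RT 30: heading 0 -> 330
PU: pen up
LT 120: heading 330 -> 90
FD 16: (0,0) -> (0,16) [heading=90, move]
Final: pos=(0,16), heading=90, 0 segment(s) drawn

Answer: 0 16 90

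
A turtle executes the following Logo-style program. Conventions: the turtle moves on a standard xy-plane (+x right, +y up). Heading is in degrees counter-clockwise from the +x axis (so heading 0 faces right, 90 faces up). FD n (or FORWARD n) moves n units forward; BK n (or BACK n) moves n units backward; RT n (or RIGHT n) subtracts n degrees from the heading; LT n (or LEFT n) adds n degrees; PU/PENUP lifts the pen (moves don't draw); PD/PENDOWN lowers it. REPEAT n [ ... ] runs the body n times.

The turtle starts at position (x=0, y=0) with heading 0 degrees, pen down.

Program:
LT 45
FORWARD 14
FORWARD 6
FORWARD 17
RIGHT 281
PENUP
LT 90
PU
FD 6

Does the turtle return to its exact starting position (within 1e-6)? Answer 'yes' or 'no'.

Executing turtle program step by step:
Start: pos=(0,0), heading=0, pen down
LT 45: heading 0 -> 45
FD 14: (0,0) -> (9.899,9.899) [heading=45, draw]
FD 6: (9.899,9.899) -> (14.142,14.142) [heading=45, draw]
FD 17: (14.142,14.142) -> (26.163,26.163) [heading=45, draw]
RT 281: heading 45 -> 124
PU: pen up
LT 90: heading 124 -> 214
PU: pen up
FD 6: (26.163,26.163) -> (21.189,22.808) [heading=214, move]
Final: pos=(21.189,22.808), heading=214, 3 segment(s) drawn

Start position: (0, 0)
Final position: (21.189, 22.808)
Distance = 31.131; >= 1e-6 -> NOT closed

Answer: no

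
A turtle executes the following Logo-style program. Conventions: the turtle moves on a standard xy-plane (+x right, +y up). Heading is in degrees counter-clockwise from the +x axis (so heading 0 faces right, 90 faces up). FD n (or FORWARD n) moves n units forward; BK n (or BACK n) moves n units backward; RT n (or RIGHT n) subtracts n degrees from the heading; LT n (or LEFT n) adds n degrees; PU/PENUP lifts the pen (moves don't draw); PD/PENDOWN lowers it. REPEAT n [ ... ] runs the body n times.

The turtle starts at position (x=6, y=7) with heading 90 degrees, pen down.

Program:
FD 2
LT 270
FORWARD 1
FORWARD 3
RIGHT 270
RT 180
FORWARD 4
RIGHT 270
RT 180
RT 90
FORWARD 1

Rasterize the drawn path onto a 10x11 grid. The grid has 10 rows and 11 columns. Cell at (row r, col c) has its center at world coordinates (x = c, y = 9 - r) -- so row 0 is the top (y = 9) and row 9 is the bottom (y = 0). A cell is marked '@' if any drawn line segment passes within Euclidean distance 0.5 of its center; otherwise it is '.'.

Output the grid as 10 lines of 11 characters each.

Segment 0: (6,7) -> (6,9)
Segment 1: (6,9) -> (7,9)
Segment 2: (7,9) -> (10,9)
Segment 3: (10,9) -> (10,5)
Segment 4: (10,5) -> (10,6)

Answer: ......@@@@@
......@...@
......@...@
..........@
..........@
...........
...........
...........
...........
...........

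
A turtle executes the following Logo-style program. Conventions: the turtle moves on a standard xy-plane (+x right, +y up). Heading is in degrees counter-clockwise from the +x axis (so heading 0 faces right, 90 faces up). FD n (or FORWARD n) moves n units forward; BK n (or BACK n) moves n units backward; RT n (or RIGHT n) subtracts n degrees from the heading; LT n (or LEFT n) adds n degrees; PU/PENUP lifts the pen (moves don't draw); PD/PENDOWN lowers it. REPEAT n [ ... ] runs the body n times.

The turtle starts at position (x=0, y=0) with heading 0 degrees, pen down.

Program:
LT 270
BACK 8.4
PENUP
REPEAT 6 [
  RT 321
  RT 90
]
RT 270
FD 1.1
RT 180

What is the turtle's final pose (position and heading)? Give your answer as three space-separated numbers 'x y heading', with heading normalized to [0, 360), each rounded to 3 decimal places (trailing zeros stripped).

Executing turtle program step by step:
Start: pos=(0,0), heading=0, pen down
LT 270: heading 0 -> 270
BK 8.4: (0,0) -> (0,8.4) [heading=270, draw]
PU: pen up
REPEAT 6 [
  -- iteration 1/6 --
  RT 321: heading 270 -> 309
  RT 90: heading 309 -> 219
  -- iteration 2/6 --
  RT 321: heading 219 -> 258
  RT 90: heading 258 -> 168
  -- iteration 3/6 --
  RT 321: heading 168 -> 207
  RT 90: heading 207 -> 117
  -- iteration 4/6 --
  RT 321: heading 117 -> 156
  RT 90: heading 156 -> 66
  -- iteration 5/6 --
  RT 321: heading 66 -> 105
  RT 90: heading 105 -> 15
  -- iteration 6/6 --
  RT 321: heading 15 -> 54
  RT 90: heading 54 -> 324
]
RT 270: heading 324 -> 54
FD 1.1: (0,8.4) -> (0.647,9.29) [heading=54, move]
RT 180: heading 54 -> 234
Final: pos=(0.647,9.29), heading=234, 1 segment(s) drawn

Answer: 0.647 9.29 234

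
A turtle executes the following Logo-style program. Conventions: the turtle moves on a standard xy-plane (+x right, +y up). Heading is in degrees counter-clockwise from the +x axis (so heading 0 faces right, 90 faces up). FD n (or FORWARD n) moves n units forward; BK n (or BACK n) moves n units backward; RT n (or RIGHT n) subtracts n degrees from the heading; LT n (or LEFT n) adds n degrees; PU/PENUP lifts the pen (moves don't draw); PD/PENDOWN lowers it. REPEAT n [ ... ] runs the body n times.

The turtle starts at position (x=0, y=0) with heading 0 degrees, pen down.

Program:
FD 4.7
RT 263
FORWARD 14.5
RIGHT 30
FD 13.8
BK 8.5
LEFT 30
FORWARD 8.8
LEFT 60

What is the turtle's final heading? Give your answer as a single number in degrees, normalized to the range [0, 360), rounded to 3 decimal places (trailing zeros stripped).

Executing turtle program step by step:
Start: pos=(0,0), heading=0, pen down
FD 4.7: (0,0) -> (4.7,0) [heading=0, draw]
RT 263: heading 0 -> 97
FD 14.5: (4.7,0) -> (2.933,14.392) [heading=97, draw]
RT 30: heading 97 -> 67
FD 13.8: (2.933,14.392) -> (8.325,27.095) [heading=67, draw]
BK 8.5: (8.325,27.095) -> (5.004,19.271) [heading=67, draw]
LT 30: heading 67 -> 97
FD 8.8: (5.004,19.271) -> (3.931,28.005) [heading=97, draw]
LT 60: heading 97 -> 157
Final: pos=(3.931,28.005), heading=157, 5 segment(s) drawn

Answer: 157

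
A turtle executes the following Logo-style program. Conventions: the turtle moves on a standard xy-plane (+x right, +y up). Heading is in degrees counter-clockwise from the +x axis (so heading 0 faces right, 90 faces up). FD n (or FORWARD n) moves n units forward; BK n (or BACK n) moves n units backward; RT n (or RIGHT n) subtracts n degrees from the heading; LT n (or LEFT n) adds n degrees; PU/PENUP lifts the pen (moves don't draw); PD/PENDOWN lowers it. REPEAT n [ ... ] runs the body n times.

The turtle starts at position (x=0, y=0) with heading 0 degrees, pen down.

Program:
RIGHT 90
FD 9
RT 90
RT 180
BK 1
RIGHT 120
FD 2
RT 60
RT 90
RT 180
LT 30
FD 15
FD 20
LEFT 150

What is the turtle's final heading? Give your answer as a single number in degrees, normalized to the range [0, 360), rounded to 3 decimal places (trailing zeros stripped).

Executing turtle program step by step:
Start: pos=(0,0), heading=0, pen down
RT 90: heading 0 -> 270
FD 9: (0,0) -> (0,-9) [heading=270, draw]
RT 90: heading 270 -> 180
RT 180: heading 180 -> 0
BK 1: (0,-9) -> (-1,-9) [heading=0, draw]
RT 120: heading 0 -> 240
FD 2: (-1,-9) -> (-2,-10.732) [heading=240, draw]
RT 60: heading 240 -> 180
RT 90: heading 180 -> 90
RT 180: heading 90 -> 270
LT 30: heading 270 -> 300
FD 15: (-2,-10.732) -> (5.5,-23.722) [heading=300, draw]
FD 20: (5.5,-23.722) -> (15.5,-41.043) [heading=300, draw]
LT 150: heading 300 -> 90
Final: pos=(15.5,-41.043), heading=90, 5 segment(s) drawn

Answer: 90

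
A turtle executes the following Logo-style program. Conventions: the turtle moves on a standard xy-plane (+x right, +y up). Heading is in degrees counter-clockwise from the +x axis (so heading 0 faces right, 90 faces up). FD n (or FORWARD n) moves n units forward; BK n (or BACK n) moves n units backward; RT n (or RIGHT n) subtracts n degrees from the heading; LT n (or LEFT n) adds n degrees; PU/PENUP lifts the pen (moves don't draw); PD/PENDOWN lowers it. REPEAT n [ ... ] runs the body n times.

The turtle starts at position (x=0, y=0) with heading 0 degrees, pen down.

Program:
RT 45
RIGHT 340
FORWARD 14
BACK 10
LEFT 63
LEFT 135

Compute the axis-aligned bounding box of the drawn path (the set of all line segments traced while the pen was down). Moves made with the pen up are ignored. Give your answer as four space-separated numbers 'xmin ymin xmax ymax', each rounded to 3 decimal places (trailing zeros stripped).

Answer: 0 -5.917 12.688 0

Derivation:
Executing turtle program step by step:
Start: pos=(0,0), heading=0, pen down
RT 45: heading 0 -> 315
RT 340: heading 315 -> 335
FD 14: (0,0) -> (12.688,-5.917) [heading=335, draw]
BK 10: (12.688,-5.917) -> (3.625,-1.69) [heading=335, draw]
LT 63: heading 335 -> 38
LT 135: heading 38 -> 173
Final: pos=(3.625,-1.69), heading=173, 2 segment(s) drawn

Segment endpoints: x in {0, 3.625, 12.688}, y in {-5.917, -1.69, 0}
xmin=0, ymin=-5.917, xmax=12.688, ymax=0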